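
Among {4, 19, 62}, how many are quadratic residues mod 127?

3

(4/127) = +1 → QR.
(19/127) = +1 → QR.
(62/127) = +1 → QR.
Total quadratic residues among the 3: 3.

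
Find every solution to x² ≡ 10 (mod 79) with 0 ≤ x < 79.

Since 79 ≡ 3 (mod 4), a square root of 10 is 10^((79+1)/4) = 10^20 mod 79.
Repeated squaring: 10^2≡21, 10^4≡46, 10^8≡62, 10^16≡52 (mod 79).
10^20 = 10^(16+4) ≡ 22 (mod 79).
Check: 22² = 484 ≡ 10 (mod 79). The two roots are 22 and 57.

22, 57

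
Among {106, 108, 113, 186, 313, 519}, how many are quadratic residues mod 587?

(106/587) = -1 → non-residue.
(108/587) = +1 → QR.
(113/587) = +1 → QR.
(186/587) = -1 → non-residue.
(313/587) = +1 → QR.
(519/587) = -1 → non-residue.
Total quadratic residues among the 6: 3.

3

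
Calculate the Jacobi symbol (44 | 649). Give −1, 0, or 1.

0

Pull out 2^2: since 649 ≡ 1 (mod 8), (2/649) = +1, so (2/649)^2 = +1.
Reciprocity: 11 ≡ 3 and 649 ≡ 1 (mod 4), so (11/649) = +(649/11).
Reduce top mod 11: now compute (0/11).
Top reduces to 0: gcd > 1, so the symbol is 0.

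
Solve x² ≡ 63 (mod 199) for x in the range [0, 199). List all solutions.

62, 137

Since 199 ≡ 3 (mod 4), a square root of 63 is 63^((199+1)/4) = 63^50 mod 199.
Repeated squaring: 63^2≡188, 63^4≡121, 63^8≡114, 63^16≡61, 63^32≡139 (mod 199).
63^50 = 63^(32+16+2) ≡ 62 (mod 199).
Check: 62² = 3844 ≡ 63 (mod 199). The two roots are 62 and 137.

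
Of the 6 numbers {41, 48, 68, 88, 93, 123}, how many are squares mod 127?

(41/127) = +1 → QR.
(48/127) = -1 → non-residue.
(68/127) = +1 → QR.
(88/127) = +1 → QR.
(93/127) = -1 → non-residue.
(123/127) = -1 → non-residue.
Total quadratic residues among the 6: 3.

3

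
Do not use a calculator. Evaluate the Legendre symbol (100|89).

Euler's criterion: (100/89) ≡ 11^44 (mod 89).
11^2 ≡ 32 (mod 89)
11^4 ≡ 45 (mod 89)
11^8 ≡ 67 (mod 89)
11^16 ≡ 39 (mod 89)
11^32 ≡ 8 (mod 89)
11^44 = 11^(32+8+4) ≡ 1 (mod 89).
Result is 1, so (100/89) = 1.

1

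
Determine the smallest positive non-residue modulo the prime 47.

(2/47) = +1, so 2 is a residue.
(3/47) = +1, so 3 is a residue.
(4/47) = +1, so 4 is a residue.
(5/47) = −1, so 5 is the smallest positive non-residue mod 47.

5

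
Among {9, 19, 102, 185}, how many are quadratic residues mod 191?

(9/191) = +1 → QR.
(19/191) = -1 → non-residue.
(102/191) = +1 → QR.
(185/191) = -1 → non-residue.
Total quadratic residues among the 4: 2.

2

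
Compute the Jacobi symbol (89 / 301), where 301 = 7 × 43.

1

Reciprocity: 89 ≡ 1 and 301 ≡ 1 (mod 4), so (89/301) = +(301/89).
Reduce top mod 89: now compute (34/89).
Pull out 2: since 89 ≡ 1 (mod 8), (2/89) = +1.
Reciprocity: 17 ≡ 1 and 89 ≡ 1 (mod 4), so (17/89) = +(89/17).
Reduce top mod 17: now compute (4/17).
Pull out 2^2: since 17 ≡ 1 (mod 8), (2/17) = +1, so (2/17)^2 = +1.
Reached (1/17) = 1. Collecting the sign flips along the way, the symbol is +1.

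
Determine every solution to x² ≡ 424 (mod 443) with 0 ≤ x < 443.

Since 443 ≡ 3 (mod 4), a square root of 424 is 424^((443+1)/4) = 424^111 mod 443.
Repeated squaring: 424^2≡361, 424^4≡79, 424^8≡39, 424^16≡192, 424^32≡95, 424^64≡165 (mod 443).
424^111 = 424^(64+32+8+4+2+1) ≡ 194 (mod 443).
Check: 194² = 37636 ≡ 424 (mod 443). The two roots are 194 and 249.

194, 249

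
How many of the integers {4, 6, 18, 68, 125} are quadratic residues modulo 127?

(4/127) = +1 → QR.
(6/127) = -1 → non-residue.
(18/127) = +1 → QR.
(68/127) = +1 → QR.
(125/127) = -1 → non-residue.
Total quadratic residues among the 5: 3.

3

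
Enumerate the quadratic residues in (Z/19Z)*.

1, 4, 5, 6, 7, 9, 11, 16, 17

Square k = 1,…,9 (k and 19−k give the same square):
1²=1, 2²=4, 3²=9, 4²=16, 5²≡6, 6²≡17, 7²≡11, 8²≡7, 9²≡5 (mod 19).
So the quadratic residues mod 19 are {1, 4, 5, 6, 7, 9, 11, 16, 17}.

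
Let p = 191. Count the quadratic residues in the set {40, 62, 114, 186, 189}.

(40/191) = +1 → QR.
(62/191) = -1 → non-residue.
(114/191) = -1 → non-residue.
(186/191) = -1 → non-residue.
(189/191) = -1 → non-residue.
Total quadratic residues among the 5: 1.

1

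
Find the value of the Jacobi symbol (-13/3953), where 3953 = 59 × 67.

1

First reduce: -13 ≡ 3940 (mod 3953).
Pull out 2^2: since 3953 ≡ 1 (mod 8), (2/3953) = +1, so (2/3953)^2 = +1.
Reciprocity: 985 ≡ 1 and 3953 ≡ 1 (mod 4), so (985/3953) = +(3953/985).
Reduce top mod 985: now compute (13/985).
Reciprocity: 13 ≡ 1 and 985 ≡ 1 (mod 4), so (13/985) = +(985/13).
Reduce top mod 13: now compute (10/13).
Pull out 2: since 13 ≡ 5 (mod 8), (2/13) = -1.
Reciprocity: 5 ≡ 1 and 13 ≡ 1 (mod 4), so (5/13) = +(13/5).
Reduce top mod 5: now compute (3/5).
Reciprocity: 3 ≡ 3 and 5 ≡ 1 (mod 4), so (3/5) = +(5/3).
Reduce top mod 3: now compute (2/3).
Pull out 2: since 3 ≡ 3 (mod 8), (2/3) = -1.
Reached (1/3) = 1. Collecting the sign flips along the way, the symbol is +1.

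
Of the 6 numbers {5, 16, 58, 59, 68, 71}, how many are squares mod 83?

3

(5/83) = -1 → non-residue.
(16/83) = +1 → QR.
(58/83) = -1 → non-residue.
(59/83) = +1 → QR.
(68/83) = +1 → QR.
(71/83) = -1 → non-residue.
Total quadratic residues among the 6: 3.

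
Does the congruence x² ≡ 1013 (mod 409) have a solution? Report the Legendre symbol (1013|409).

Euler's criterion: (1013/409) ≡ 195^204 (mod 409).
195^2 ≡ 397 (mod 409)
195^4 ≡ 144 (mod 409)
195^8 ≡ 286 (mod 409)
195^16 ≡ 405 (mod 409)
195^32 ≡ 16 (mod 409)
195^64 ≡ 256 (mod 409)
195^128 ≡ 96 (mod 409)
195^204 = 195^(128+64+8+4) ≡ 408 (mod 409).
Result is 408 ≡ −1, so (1013/409) = −1.

-1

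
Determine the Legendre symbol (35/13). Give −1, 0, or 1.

1

First reduce: 35 ≡ 9 (mod 13).
Reciprocity: 9 ≡ 1 and 13 ≡ 1 (mod 4), so (9/13) = +(13/9).
Reduce top mod 9: now compute (4/9).
Pull out 2^2: since 9 ≡ 1 (mod 8), (2/9) = +1, so (2/9)^2 = +1.
Reached (1/9) = 1. Collecting the sign flips along the way, the symbol is +1.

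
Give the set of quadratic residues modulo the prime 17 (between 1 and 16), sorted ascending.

1 2 4 8 9 13 15 16

Square k = 1,…,8 (k and 17−k give the same square):
1²=1, 2²=4, 3²=9, 4²=16, 5²≡8, 6²≡2, 7²≡15, 8²≡13 (mod 17).
So the quadratic residues mod 17 are {1, 2, 4, 8, 9, 13, 15, 16}.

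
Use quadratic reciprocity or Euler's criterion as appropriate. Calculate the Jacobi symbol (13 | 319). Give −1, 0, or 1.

-1

Reciprocity: 13 ≡ 1 and 319 ≡ 3 (mod 4), so (13/319) = +(319/13).
Reduce top mod 13: now compute (7/13).
Reciprocity: 7 ≡ 3 and 13 ≡ 1 (mod 4), so (7/13) = +(13/7).
Reduce top mod 7: now compute (6/7).
Pull out 2: since 7 ≡ 7 (mod 8), (2/7) = +1.
Reciprocity: 3 ≡ 3 and 7 ≡ 3 (mod 4), so (3/7) = −(7/3).
Reduce top mod 3: now compute (1/3).
Reached (1/3) = 1. Collecting the sign flips along the way, the symbol is -1.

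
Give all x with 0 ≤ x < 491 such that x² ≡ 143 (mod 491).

241, 250

Since 491 ≡ 3 (mod 4), a square root of 143 is 143^((491+1)/4) = 143^123 mod 491.
Repeated squaring: 143^2≡318, 143^4≡469, 143^8≡484, 143^16≡49, 143^32≡437, 143^64≡461 (mod 491).
143^123 = 143^(64+32+16+8+2+1) ≡ 241 (mod 491).
Check: 241² = 58081 ≡ 143 (mod 491). The two roots are 241 and 250.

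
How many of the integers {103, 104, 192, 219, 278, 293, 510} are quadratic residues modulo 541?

(103/541) = +1 → QR.
(104/541) = +1 → QR.
(192/541) = +1 → QR.
(219/541) = -1 → non-residue.
(278/541) = -1 → non-residue.
(293/541) = -1 → non-residue.
(510/541) = +1 → QR.
Total quadratic residues among the 7: 4.

4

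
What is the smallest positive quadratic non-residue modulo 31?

(2/31) = +1, so 2 is a residue.
(3/31) = −1, so 3 is the smallest positive non-residue mod 31.

3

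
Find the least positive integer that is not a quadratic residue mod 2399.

(2/2399) = +1, so 2 is a residue.
(3/2399) = +1, so 3 is a residue.
(4/2399) = +1, so 4 is a residue.
(5/2399) = +1, so 5 is a residue.
(6/2399) = +1, so 6 is a residue.
(7/2399) = +1, so 7 is a residue.
(8/2399) = +1, so 8 is a residue.
(9/2399) = +1, so 9 is a residue.
(10/2399) = +1, so 10 is a residue.
(11/2399) = −1, so 11 is the smallest positive non-residue mod 2399.

11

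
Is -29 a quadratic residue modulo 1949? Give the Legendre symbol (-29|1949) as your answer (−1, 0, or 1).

First reduce: -29 ≡ 1920 (mod 1949).
Pull out 2^7: since 1949 ≡ 5 (mod 8), (2/1949) = -1, so (2/1949)^7 = -1.
Reciprocity: 15 ≡ 3 and 1949 ≡ 1 (mod 4), so (15/1949) = +(1949/15).
Reduce top mod 15: now compute (14/15).
Pull out 2: since 15 ≡ 7 (mod 8), (2/15) = +1.
Reciprocity: 7 ≡ 3 and 15 ≡ 3 (mod 4), so (7/15) = −(15/7).
Reduce top mod 7: now compute (1/7).
Reached (1/7) = 1. Collecting the sign flips along the way, the symbol is +1.

1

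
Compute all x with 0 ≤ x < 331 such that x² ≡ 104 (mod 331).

82, 249

Since 331 ≡ 3 (mod 4), a square root of 104 is 104^((331+1)/4) = 104^83 mod 331.
Repeated squaring: 104^2≡224, 104^4≡195, 104^8≡291, 104^16≡276, 104^32≡46, 104^64≡130 (mod 331).
104^83 = 104^(64+16+2+1) ≡ 82 (mod 331).
Check: 82² = 6724 ≡ 104 (mod 331). The two roots are 82 and 249.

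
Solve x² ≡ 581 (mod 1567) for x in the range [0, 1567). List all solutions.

469, 1098

Since 1567 ≡ 3 (mod 4), a square root of 581 is 581^((1567+1)/4) = 581^392 mod 1567.
Repeated squaring: 581^2≡656, 581^4≡978, 581^8≡614, 581^16≡916, 581^32≡711, 581^64≡947, 581^128≡485, 581^256≡175 (mod 1567).
581^392 = 581^(256+128+8) ≡ 1098 (mod 1567).
Check: 1098² = 1205604 ≡ 581 (mod 1567). The two roots are 469 and 1098.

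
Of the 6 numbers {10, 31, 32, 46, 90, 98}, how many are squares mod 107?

2

(10/107) = +1 → QR.
(31/107) = -1 → non-residue.
(32/107) = -1 → non-residue.
(46/107) = -1 → non-residue.
(90/107) = +1 → QR.
(98/107) = -1 → non-residue.
Total quadratic residues among the 6: 2.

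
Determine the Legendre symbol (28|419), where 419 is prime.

Pull out 2^2: since 419 ≡ 3 (mod 8), (2/419) = -1, so (2/419)^2 = +1.
Reciprocity: 7 ≡ 3 and 419 ≡ 3 (mod 4), so (7/419) = −(419/7).
Reduce top mod 7: now compute (6/7).
Pull out 2: since 7 ≡ 7 (mod 8), (2/7) = +1.
Reciprocity: 3 ≡ 3 and 7 ≡ 3 (mod 4), so (3/7) = −(7/3).
Reduce top mod 3: now compute (1/3).
Reached (1/3) = 1. Collecting the sign flips along the way, the symbol is +1.

1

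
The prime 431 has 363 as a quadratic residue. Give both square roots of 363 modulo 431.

35, 396

Since 431 ≡ 3 (mod 4), a square root of 363 is 363^((431+1)/4) = 363^108 mod 431.
Repeated squaring: 363^2≡314, 363^4≡328, 363^8≡265, 363^16≡403, 363^32≡353, 363^64≡50 (mod 431).
363^108 = 363^(64+32+8+4) ≡ 396 (mod 431).
Check: 396² = 156816 ≡ 363 (mod 431). The two roots are 35 and 396.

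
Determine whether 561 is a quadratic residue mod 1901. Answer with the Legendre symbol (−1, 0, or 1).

1

Reciprocity: 561 ≡ 1 and 1901 ≡ 1 (mod 4), so (561/1901) = +(1901/561).
Reduce top mod 561: now compute (218/561).
Pull out 2: since 561 ≡ 1 (mod 8), (2/561) = +1.
Reciprocity: 109 ≡ 1 and 561 ≡ 1 (mod 4), so (109/561) = +(561/109).
Reduce top mod 109: now compute (16/109).
Pull out 2^4: since 109 ≡ 5 (mod 8), (2/109) = -1, so (2/109)^4 = +1.
Reached (1/109) = 1. Collecting the sign flips along the way, the symbol is +1.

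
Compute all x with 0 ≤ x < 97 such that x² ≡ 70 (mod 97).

97 ≡ 1 (mod 4), so we find a root by search.
Trying successive values, 19² = 361 ≡ 70 (mod 97). The other root is 97 − 19 = 78.

19, 78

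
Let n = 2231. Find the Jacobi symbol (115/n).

Reciprocity: 115 ≡ 3 and 2231 ≡ 3 (mod 4), so (115/2231) = −(2231/115).
Reduce top mod 115: now compute (46/115).
Pull out 2: since 115 ≡ 3 (mod 8), (2/115) = -1.
Reciprocity: 23 ≡ 3 and 115 ≡ 3 (mod 4), so (23/115) = −(115/23).
Reduce top mod 23: now compute (0/23).
Top reduces to 0: gcd > 1, so the symbol is 0.

0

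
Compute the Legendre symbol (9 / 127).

Reciprocity: 9 ≡ 1 and 127 ≡ 3 (mod 4), so (9/127) = +(127/9).
Reduce top mod 9: now compute (1/9).
Reached (1/9) = 1. Collecting the sign flips along the way, the symbol is +1.

1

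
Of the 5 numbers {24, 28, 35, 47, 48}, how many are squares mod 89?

(24/89) = -1 → non-residue.
(28/89) = -1 → non-residue.
(35/89) = -1 → non-residue.
(47/89) = +1 → QR.
(48/89) = -1 → non-residue.
Total quadratic residues among the 5: 1.

1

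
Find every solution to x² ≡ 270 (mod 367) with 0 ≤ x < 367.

Since 367 ≡ 3 (mod 4), a square root of 270 is 270^((367+1)/4) = 270^92 mod 367.
Repeated squaring: 270^2≡234, 270^4≡73, 270^8≡191, 270^16≡148, 270^32≡251, 270^64≡244 (mod 367).
270^92 = 270^(64+16+8+4) ≡ 296 (mod 367).
Check: 296² = 87616 ≡ 270 (mod 367). The two roots are 71 and 296.

71, 296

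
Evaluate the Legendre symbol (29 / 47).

-1

Reciprocity: 29 ≡ 1 and 47 ≡ 3 (mod 4), so (29/47) = +(47/29).
Reduce top mod 29: now compute (18/29).
Pull out 2: since 29 ≡ 5 (mod 8), (2/29) = -1.
Reciprocity: 9 ≡ 1 and 29 ≡ 1 (mod 4), so (9/29) = +(29/9).
Reduce top mod 9: now compute (2/9).
Pull out 2: since 9 ≡ 1 (mod 8), (2/9) = +1.
Reached (1/9) = 1. Collecting the sign flips along the way, the symbol is -1.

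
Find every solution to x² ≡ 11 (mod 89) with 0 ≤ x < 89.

10, 79

89 ≡ 1 (mod 4), so we find a root by search.
Trying successive values, 10² = 100 ≡ 11 (mod 89). The other root is 89 − 10 = 79.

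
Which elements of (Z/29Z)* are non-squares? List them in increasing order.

Square k = 1,…,14 (k and 29−k give the same square):
1²=1, 2²=4, 3²=9, 4²=16, 5²=25, 6²≡7, 7²≡20, 8²≡6, 9²≡23, 10²≡13, 11²≡5, 12²≡28, 13²≡24, 14²≡22 (mod 29).
The residues are {1, 4, 5, 6, 7, 9, 13, 16, 20, 22, 23, 24, 25, 28}; the non-residues are the remaining 14 nonzero classes.

2, 3, 8, 10, 11, 12, 14, 15, 17, 18, 19, 21, 26, 27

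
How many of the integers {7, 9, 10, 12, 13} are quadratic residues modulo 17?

2

(7/17) = -1 → non-residue.
(9/17) = +1 → QR.
(10/17) = -1 → non-residue.
(12/17) = -1 → non-residue.
(13/17) = +1 → QR.
Total quadratic residues among the 5: 2.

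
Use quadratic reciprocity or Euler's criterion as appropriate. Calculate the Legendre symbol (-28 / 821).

First reduce: -28 ≡ 793 (mod 821).
Reciprocity: 793 ≡ 1 and 821 ≡ 1 (mod 4), so (793/821) = +(821/793).
Reduce top mod 793: now compute (28/793).
Pull out 2^2: since 793 ≡ 1 (mod 8), (2/793) = +1, so (2/793)^2 = +1.
Reciprocity: 7 ≡ 3 and 793 ≡ 1 (mod 4), so (7/793) = +(793/7).
Reduce top mod 7: now compute (2/7).
Pull out 2: since 7 ≡ 7 (mod 8), (2/7) = +1.
Reached (1/7) = 1. Collecting the sign flips along the way, the symbol is +1.

1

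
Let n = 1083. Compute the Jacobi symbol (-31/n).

First reduce: -31 ≡ 1052 (mod 1083).
Pull out 2^2: since 1083 ≡ 3 (mod 8), (2/1083) = -1, so (2/1083)^2 = +1.
Reciprocity: 263 ≡ 3 and 1083 ≡ 3 (mod 4), so (263/1083) = −(1083/263).
Reduce top mod 263: now compute (31/263).
Reciprocity: 31 ≡ 3 and 263 ≡ 3 (mod 4), so (31/263) = −(263/31).
Reduce top mod 31: now compute (15/31).
Reciprocity: 15 ≡ 3 and 31 ≡ 3 (mod 4), so (15/31) = −(31/15).
Reduce top mod 15: now compute (1/15).
Reached (1/15) = 1. Collecting the sign flips along the way, the symbol is -1.

-1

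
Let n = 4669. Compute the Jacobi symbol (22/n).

-1

Pull out 2: since 4669 ≡ 5 (mod 8), (2/4669) = -1.
Reciprocity: 11 ≡ 3 and 4669 ≡ 1 (mod 4), so (11/4669) = +(4669/11).
Reduce top mod 11: now compute (5/11).
Reciprocity: 5 ≡ 1 and 11 ≡ 3 (mod 4), so (5/11) = +(11/5).
Reduce top mod 5: now compute (1/5).
Reached (1/5) = 1. Collecting the sign flips along the way, the symbol is -1.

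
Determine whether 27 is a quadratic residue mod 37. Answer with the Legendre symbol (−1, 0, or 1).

Reciprocity: 27 ≡ 3 and 37 ≡ 1 (mod 4), so (27/37) = +(37/27).
Reduce top mod 27: now compute (10/27).
Pull out 2: since 27 ≡ 3 (mod 8), (2/27) = -1.
Reciprocity: 5 ≡ 1 and 27 ≡ 3 (mod 4), so (5/27) = +(27/5).
Reduce top mod 5: now compute (2/5).
Pull out 2: since 5 ≡ 5 (mod 8), (2/5) = -1.
Reached (1/5) = 1. Collecting the sign flips along the way, the symbol is +1.

1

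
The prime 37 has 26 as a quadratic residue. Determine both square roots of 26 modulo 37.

10, 27

37 ≡ 1 (mod 4), so we find a root by search.
Trying successive values, 10² = 100 ≡ 26 (mod 37). The other root is 37 − 10 = 27.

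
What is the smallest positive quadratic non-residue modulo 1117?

(2/1117) = −1, so 2 is the smallest positive non-residue mod 1117.

2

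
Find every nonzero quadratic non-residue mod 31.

Square k = 1,…,15 (k and 31−k give the same square):
1²=1, 2²=4, 3²=9, 4²=16, 5²=25, 6²≡5, 7²≡18, 8²≡2, 9²≡19, 10²≡7, 11²≡28, 12²≡20, 13²≡14, 14²≡10, 15²≡8 (mod 31).
The residues are {1, 2, 4, 5, 7, 8, 9, 10, 14, 16, 18, 19, 20, 25, 28}; the non-residues are the remaining 15 nonzero classes.

3,6,11,12,13,15,17,21,22,23,24,26,27,29,30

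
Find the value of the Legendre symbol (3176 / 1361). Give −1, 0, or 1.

First reduce: 3176 ≡ 454 (mod 1361).
Pull out 2: since 1361 ≡ 1 (mod 8), (2/1361) = +1.
Reciprocity: 227 ≡ 3 and 1361 ≡ 1 (mod 4), so (227/1361) = +(1361/227).
Reduce top mod 227: now compute (226/227).
Pull out 2: since 227 ≡ 3 (mod 8), (2/227) = -1.
Reciprocity: 113 ≡ 1 and 227 ≡ 3 (mod 4), so (113/227) = +(227/113).
Reduce top mod 113: now compute (1/113).
Reached (1/113) = 1. Collecting the sign flips along the way, the symbol is -1.

-1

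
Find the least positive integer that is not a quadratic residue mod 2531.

2

(2/2531) = −1, so 2 is the smallest positive non-residue mod 2531.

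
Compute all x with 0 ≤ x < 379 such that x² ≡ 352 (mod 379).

70, 309

Since 379 ≡ 3 (mod 4), a square root of 352 is 352^((379+1)/4) = 352^95 mod 379.
Repeated squaring: 352^2≡350, 352^4≡83, 352^8≡67, 352^16≡320, 352^32≡70, 352^64≡352 (mod 379).
352^95 = 352^(64+16+8+4+2+1) ≡ 70 (mod 379).
Check: 70² = 4900 ≡ 352 (mod 379). The two roots are 70 and 309.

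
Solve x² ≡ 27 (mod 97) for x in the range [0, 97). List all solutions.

30, 67

97 ≡ 1 (mod 4), so we find a root by search.
Trying successive values, 30² = 900 ≡ 27 (mod 97). The other root is 97 − 30 = 67.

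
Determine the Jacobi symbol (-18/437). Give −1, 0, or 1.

First reduce: -18 ≡ 419 (mod 437).
Reciprocity: 419 ≡ 3 and 437 ≡ 1 (mod 4), so (419/437) = +(437/419).
Reduce top mod 419: now compute (18/419).
Pull out 2: since 419 ≡ 3 (mod 8), (2/419) = -1.
Reciprocity: 9 ≡ 1 and 419 ≡ 3 (mod 4), so (9/419) = +(419/9).
Reduce top mod 9: now compute (5/9).
Reciprocity: 5 ≡ 1 and 9 ≡ 1 (mod 4), so (5/9) = +(9/5).
Reduce top mod 5: now compute (4/5).
Pull out 2^2: since 5 ≡ 5 (mod 8), (2/5) = -1, so (2/5)^2 = +1.
Reached (1/5) = 1. Collecting the sign flips along the way, the symbol is -1.

-1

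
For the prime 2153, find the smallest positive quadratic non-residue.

(2/2153) = +1, so 2 is a residue.
(3/2153) = −1, so 3 is the smallest positive non-residue mod 2153.

3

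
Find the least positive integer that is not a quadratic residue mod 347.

2

(2/347) = −1, so 2 is the smallest positive non-residue mod 347.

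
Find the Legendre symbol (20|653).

Pull out 2^2: since 653 ≡ 5 (mod 8), (2/653) = -1, so (2/653)^2 = +1.
Reciprocity: 5 ≡ 1 and 653 ≡ 1 (mod 4), so (5/653) = +(653/5).
Reduce top mod 5: now compute (3/5).
Reciprocity: 3 ≡ 3 and 5 ≡ 1 (mod 4), so (3/5) = +(5/3).
Reduce top mod 3: now compute (2/3).
Pull out 2: since 3 ≡ 3 (mod 8), (2/3) = -1.
Reached (1/3) = 1. Collecting the sign flips along the way, the symbol is -1.

-1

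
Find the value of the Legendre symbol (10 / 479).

Pull out 2: since 479 ≡ 7 (mod 8), (2/479) = +1.
Reciprocity: 5 ≡ 1 and 479 ≡ 3 (mod 4), so (5/479) = +(479/5).
Reduce top mod 5: now compute (4/5).
Pull out 2^2: since 5 ≡ 5 (mod 8), (2/5) = -1, so (2/5)^2 = +1.
Reached (1/5) = 1. Collecting the sign flips along the way, the symbol is +1.

1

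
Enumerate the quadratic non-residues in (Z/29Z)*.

2 3 8 10 11 12 14 15 17 18 19 21 26 27

Square k = 1,…,14 (k and 29−k give the same square):
1²=1, 2²=4, 3²=9, 4²=16, 5²=25, 6²≡7, 7²≡20, 8²≡6, 9²≡23, 10²≡13, 11²≡5, 12²≡28, 13²≡24, 14²≡22 (mod 29).
The residues are {1, 4, 5, 6, 7, 9, 13, 16, 20, 22, 23, 24, 25, 28}; the non-residues are the remaining 14 nonzero classes.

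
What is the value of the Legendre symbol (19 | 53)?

Reciprocity: 19 ≡ 3 and 53 ≡ 1 (mod 4), so (19/53) = +(53/19).
Reduce top mod 19: now compute (15/19).
Reciprocity: 15 ≡ 3 and 19 ≡ 3 (mod 4), so (15/19) = −(19/15).
Reduce top mod 15: now compute (4/15).
Pull out 2^2: since 15 ≡ 7 (mod 8), (2/15) = +1, so (2/15)^2 = +1.
Reached (1/15) = 1. Collecting the sign flips along the way, the symbol is -1.

-1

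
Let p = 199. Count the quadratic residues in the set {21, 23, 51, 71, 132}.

3

(21/199) = -1 → non-residue.
(23/199) = +1 → QR.
(51/199) = +1 → QR.
(71/199) = -1 → non-residue.
(132/199) = +1 → QR.
Total quadratic residues among the 5: 3.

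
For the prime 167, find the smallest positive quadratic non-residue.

(2/167) = +1, so 2 is a residue.
(3/167) = +1, so 3 is a residue.
(4/167) = +1, so 4 is a residue.
(5/167) = −1, so 5 is the smallest positive non-residue mod 167.

5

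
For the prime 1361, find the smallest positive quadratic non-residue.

(2/1361) = +1, so 2 is a residue.
(3/1361) = −1, so 3 is the smallest positive non-residue mod 1361.

3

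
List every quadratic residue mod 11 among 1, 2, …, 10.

1 3 4 5 9

Square k = 1,…,5 (k and 11−k give the same square):
1²=1, 2²=4, 3²=9, 4²≡5, 5²≡3 (mod 11).
So the quadratic residues mod 11 are {1, 3, 4, 5, 9}.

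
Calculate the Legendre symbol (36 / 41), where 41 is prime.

1

Pull out 2^2: since 41 ≡ 1 (mod 8), (2/41) = +1, so (2/41)^2 = +1.
Reciprocity: 9 ≡ 1 and 41 ≡ 1 (mod 4), so (9/41) = +(41/9).
Reduce top mod 9: now compute (5/9).
Reciprocity: 5 ≡ 1 and 9 ≡ 1 (mod 4), so (5/9) = +(9/5).
Reduce top mod 5: now compute (4/5).
Pull out 2^2: since 5 ≡ 5 (mod 8), (2/5) = -1, so (2/5)^2 = +1.
Reached (1/5) = 1. Collecting the sign flips along the way, the symbol is +1.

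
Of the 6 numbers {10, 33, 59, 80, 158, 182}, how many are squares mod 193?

1

(10/193) = -1 → non-residue.
(33/193) = -1 → non-residue.
(59/193) = +1 → QR.
(80/193) = -1 → non-residue.
(158/193) = -1 → non-residue.
(182/193) = -1 → non-residue.
Total quadratic residues among the 6: 1.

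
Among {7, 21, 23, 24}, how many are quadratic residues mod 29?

3

(7/29) = +1 → QR.
(21/29) = -1 → non-residue.
(23/29) = +1 → QR.
(24/29) = +1 → QR.
Total quadratic residues among the 4: 3.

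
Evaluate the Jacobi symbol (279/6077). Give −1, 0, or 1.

Reciprocity: 279 ≡ 3 and 6077 ≡ 1 (mod 4), so (279/6077) = +(6077/279).
Reduce top mod 279: now compute (218/279).
Pull out 2: since 279 ≡ 7 (mod 8), (2/279) = +1.
Reciprocity: 109 ≡ 1 and 279 ≡ 3 (mod 4), so (109/279) = +(279/109).
Reduce top mod 109: now compute (61/109).
Reciprocity: 61 ≡ 1 and 109 ≡ 1 (mod 4), so (61/109) = +(109/61).
Reduce top mod 61: now compute (48/61).
Pull out 2^4: since 61 ≡ 5 (mod 8), (2/61) = -1, so (2/61)^4 = +1.
Reciprocity: 3 ≡ 3 and 61 ≡ 1 (mod 4), so (3/61) = +(61/3).
Reduce top mod 3: now compute (1/3).
Reached (1/3) = 1. Collecting the sign flips along the way, the symbol is +1.

1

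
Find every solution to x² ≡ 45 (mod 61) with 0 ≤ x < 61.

61 ≡ 1 (mod 4), so we find a root by search.
Trying successive values, 17² = 289 ≡ 45 (mod 61). The other root is 61 − 17 = 44.

17, 44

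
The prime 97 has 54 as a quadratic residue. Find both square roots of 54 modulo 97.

32, 65

97 ≡ 1 (mod 4), so we find a root by search.
Trying successive values, 32² = 1024 ≡ 54 (mod 97). The other root is 97 − 32 = 65.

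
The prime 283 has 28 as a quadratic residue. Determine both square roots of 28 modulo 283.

Since 283 ≡ 3 (mod 4), a square root of 28 is 28^((283+1)/4) = 28^71 mod 283.
Repeated squaring: 28^2≡218, 28^4≡263, 28^8≡117, 28^16≡105, 28^32≡271, 28^64≡144 (mod 283).
28^71 = 28^(64+4+2+1) ≡ 157 (mod 283).
Check: 157² = 24649 ≡ 28 (mod 283). The two roots are 126 and 157.

126, 157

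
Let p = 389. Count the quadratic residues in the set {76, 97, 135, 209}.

3

(76/389) = +1 → QR.
(97/389) = +1 → QR.
(135/389) = -1 → non-residue.
(209/389) = +1 → QR.
Total quadratic residues among the 4: 3.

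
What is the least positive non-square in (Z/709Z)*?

(2/709) = −1, so 2 is the smallest positive non-residue mod 709.

2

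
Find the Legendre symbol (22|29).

1

Pull out 2: since 29 ≡ 5 (mod 8), (2/29) = -1.
Reciprocity: 11 ≡ 3 and 29 ≡ 1 (mod 4), so (11/29) = +(29/11).
Reduce top mod 11: now compute (7/11).
Reciprocity: 7 ≡ 3 and 11 ≡ 3 (mod 4), so (7/11) = −(11/7).
Reduce top mod 7: now compute (4/7).
Pull out 2^2: since 7 ≡ 7 (mod 8), (2/7) = +1, so (2/7)^2 = +1.
Reached (1/7) = 1. Collecting the sign flips along the way, the symbol is +1.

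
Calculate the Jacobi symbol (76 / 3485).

-1

Pull out 2^2: since 3485 ≡ 5 (mod 8), (2/3485) = -1, so (2/3485)^2 = +1.
Reciprocity: 19 ≡ 3 and 3485 ≡ 1 (mod 4), so (19/3485) = +(3485/19).
Reduce top mod 19: now compute (8/19).
Pull out 2^3: since 19 ≡ 3 (mod 8), (2/19) = -1, so (2/19)^3 = -1.
Reached (1/19) = 1. Collecting the sign flips along the way, the symbol is -1.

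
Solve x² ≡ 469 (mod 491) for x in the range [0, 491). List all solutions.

Since 491 ≡ 3 (mod 4), a square root of 469 is 469^((491+1)/4) = 469^123 mod 491.
Repeated squaring: 469^2≡484, 469^4≡49, 469^8≡437, 469^16≡461, 469^32≡409, 469^64≡341 (mod 491).
469^123 = 469^(64+32+16+8+2+1) ≡ 318 (mod 491).
Check: 318² = 101124 ≡ 469 (mod 491). The two roots are 173 and 318.

173, 318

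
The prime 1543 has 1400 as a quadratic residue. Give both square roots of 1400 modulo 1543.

509, 1034

Since 1543 ≡ 3 (mod 4), a square root of 1400 is 1400^((1543+1)/4) = 1400^386 mod 1543.
Repeated squaring: 1400^2≡390, 1400^4≡886, 1400^8≡1152, 1400^16≡124, 1400^32≡1489, 1400^64≡1373, 1400^128≡1126, 1400^256≡1073 (mod 1543).
1400^386 = 1400^(256+128+2) ≡ 509 (mod 1543).
Check: 509² = 259081 ≡ 1400 (mod 1543). The two roots are 509 and 1034.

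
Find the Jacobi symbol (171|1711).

-1

Reciprocity: 171 ≡ 3 and 1711 ≡ 3 (mod 4), so (171/1711) = −(1711/171).
Reduce top mod 171: now compute (1/171).
Reached (1/171) = 1. Collecting the sign flips along the way, the symbol is -1.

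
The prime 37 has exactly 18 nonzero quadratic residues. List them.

Square k = 1,…,18 (k and 37−k give the same square):
1²=1, 2²=4, 3²=9, 4²=16, 5²=25, 6²=36, 7²≡12, 8²≡27, 9²≡7, 10²≡26, 11²≡10, 12²≡33, 13²≡21, 14²≡11, 15²≡3, 16²≡34, 17²≡30, 18²≡28 (mod 37).
So the quadratic residues mod 37 are {1, 3, 4, 7, 9, 10, 11, 12, 16, 21, 25, 26, 27, 28, 30, 33, 34, 36}.

1 3 4 7 9 10 11 12 16 21 25 26 27 28 30 33 34 36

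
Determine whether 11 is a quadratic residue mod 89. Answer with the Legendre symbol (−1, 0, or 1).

Reciprocity: 11 ≡ 3 and 89 ≡ 1 (mod 4), so (11/89) = +(89/11).
Reduce top mod 11: now compute (1/11).
Reached (1/11) = 1. Collecting the sign flips along the way, the symbol is +1.

1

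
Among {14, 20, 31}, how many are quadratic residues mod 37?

(14/37) = -1 → non-residue.
(20/37) = -1 → non-residue.
(31/37) = -1 → non-residue.
Total quadratic residues among the 3: 0.

0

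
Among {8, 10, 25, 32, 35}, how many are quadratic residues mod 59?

2

(8/59) = -1 → non-residue.
(10/59) = -1 → non-residue.
(25/59) = +1 → QR.
(32/59) = -1 → non-residue.
(35/59) = +1 → QR.
Total quadratic residues among the 5: 2.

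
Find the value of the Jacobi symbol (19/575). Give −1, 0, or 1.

-1

Reciprocity: 19 ≡ 3 and 575 ≡ 3 (mod 4), so (19/575) = −(575/19).
Reduce top mod 19: now compute (5/19).
Reciprocity: 5 ≡ 1 and 19 ≡ 3 (mod 4), so (5/19) = +(19/5).
Reduce top mod 5: now compute (4/5).
Pull out 2^2: since 5 ≡ 5 (mod 8), (2/5) = -1, so (2/5)^2 = +1.
Reached (1/5) = 1. Collecting the sign flips along the way, the symbol is -1.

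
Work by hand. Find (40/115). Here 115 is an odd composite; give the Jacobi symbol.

0

Pull out 2^3: since 115 ≡ 3 (mod 8), (2/115) = -1, so (2/115)^3 = -1.
Reciprocity: 5 ≡ 1 and 115 ≡ 3 (mod 4), so (5/115) = +(115/5).
Reduce top mod 5: now compute (0/5).
Top reduces to 0: gcd > 1, so the symbol is 0.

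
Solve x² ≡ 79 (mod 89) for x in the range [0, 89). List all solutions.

89 ≡ 1 (mod 4), so we find a root by search.
Trying successive values, 41² = 1681 ≡ 79 (mod 89). The other root is 89 − 41 = 48.

41, 48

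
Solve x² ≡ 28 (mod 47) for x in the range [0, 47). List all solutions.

Since 47 ≡ 3 (mod 4), a square root of 28 is 28^((47+1)/4) = 28^12 mod 47.
Repeated squaring: 28^2≡32, 28^4≡37, 28^8≡6 (mod 47).
28^12 = 28^(8+4) ≡ 34 (mod 47).
Check: 34² = 1156 ≡ 28 (mod 47). The two roots are 13 and 34.

13, 34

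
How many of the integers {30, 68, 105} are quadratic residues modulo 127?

2

(30/127) = +1 → QR.
(68/127) = +1 → QR.
(105/127) = -1 → non-residue.
Total quadratic residues among the 3: 2.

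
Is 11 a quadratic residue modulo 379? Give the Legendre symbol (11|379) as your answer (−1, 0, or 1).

Euler's criterion: (11/379) ≡ 11^189 (mod 379).
11^2 ≡ 121 (mod 379)
11^4 ≡ 239 (mod 379)
11^8 ≡ 271 (mod 379)
11^16 ≡ 294 (mod 379)
11^32 ≡ 24 (mod 379)
11^64 ≡ 197 (mod 379)
11^128 ≡ 151 (mod 379)
11^189 = 11^(128+32+16+8+4+1) ≡ 378 (mod 379).
Result is 378 ≡ −1, so (11/379) = −1.

-1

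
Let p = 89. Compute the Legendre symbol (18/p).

1

Pull out 2: since 89 ≡ 1 (mod 8), (2/89) = +1.
Reciprocity: 9 ≡ 1 and 89 ≡ 1 (mod 4), so (9/89) = +(89/9).
Reduce top mod 9: now compute (8/9).
Pull out 2^3: since 9 ≡ 1 (mod 8), (2/9) = +1, so (2/9)^3 = +1.
Reached (1/9) = 1. Collecting the sign flips along the way, the symbol is +1.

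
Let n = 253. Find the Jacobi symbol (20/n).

Pull out 2^2: since 253 ≡ 5 (mod 8), (2/253) = -1, so (2/253)^2 = +1.
Reciprocity: 5 ≡ 1 and 253 ≡ 1 (mod 4), so (5/253) = +(253/5).
Reduce top mod 5: now compute (3/5).
Reciprocity: 3 ≡ 3 and 5 ≡ 1 (mod 4), so (3/5) = +(5/3).
Reduce top mod 3: now compute (2/3).
Pull out 2: since 3 ≡ 3 (mod 8), (2/3) = -1.
Reached (1/3) = 1. Collecting the sign flips along the way, the symbol is -1.

-1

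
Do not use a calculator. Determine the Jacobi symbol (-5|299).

First reduce: -5 ≡ 294 (mod 299).
Pull out 2: since 299 ≡ 3 (mod 8), (2/299) = -1.
Reciprocity: 147 ≡ 3 and 299 ≡ 3 (mod 4), so (147/299) = −(299/147).
Reduce top mod 147: now compute (5/147).
Reciprocity: 5 ≡ 1 and 147 ≡ 3 (mod 4), so (5/147) = +(147/5).
Reduce top mod 5: now compute (2/5).
Pull out 2: since 5 ≡ 5 (mod 8), (2/5) = -1.
Reached (1/5) = 1. Collecting the sign flips along the way, the symbol is -1.

-1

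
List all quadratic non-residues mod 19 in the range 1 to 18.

2 3 8 10 12 13 14 15 18

Square k = 1,…,9 (k and 19−k give the same square):
1²=1, 2²=4, 3²=9, 4²=16, 5²≡6, 6²≡17, 7²≡11, 8²≡7, 9²≡5 (mod 19).
The residues are {1, 4, 5, 6, 7, 9, 11, 16, 17}; the non-residues are the remaining 9 nonzero classes.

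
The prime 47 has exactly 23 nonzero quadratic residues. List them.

1, 2, 3, 4, 6, 7, 8, 9, 12, 14, 16, 17, 18, 21, 24, 25, 27, 28, 32, 34, 36, 37, 42

Square k = 1,…,23 (k and 47−k give the same square):
1²=1, 2²=4, 3²=9, 4²=16, 5²=25, 6²=36, 7²≡2, 8²≡17, 9²≡34, 10²≡6, 11²≡27, 12²≡3, 13²≡28, 14²≡8, 15²≡37, 16²≡21, 17²≡7, 18²≡42, 19²≡32, 20²≡24, 21²≡18, 22²≡14, 23²≡12 (mod 47).
So the quadratic residues mod 47 are {1, 2, 3, 4, 6, 7, 8, 9, 12, 14, 16, 17, 18, 21, 24, 25, 27, 28, 32, 34, 36, 37, 42}.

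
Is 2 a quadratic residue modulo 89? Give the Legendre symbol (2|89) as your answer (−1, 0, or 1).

1

Pull out 2: since 89 ≡ 1 (mod 8), (2/89) = +1.
Reached (1/89) = 1. Collecting the sign flips along the way, the symbol is +1.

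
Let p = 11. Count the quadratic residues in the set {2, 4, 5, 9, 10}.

(2/11) = -1 → non-residue.
(4/11) = +1 → QR.
(5/11) = +1 → QR.
(9/11) = +1 → QR.
(10/11) = -1 → non-residue.
Total quadratic residues among the 5: 3.

3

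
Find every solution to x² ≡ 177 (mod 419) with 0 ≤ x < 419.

Since 419 ≡ 3 (mod 4), a square root of 177 is 177^((419+1)/4) = 177^105 mod 419.
Repeated squaring: 177^2≡323, 177^4≡417, 177^8≡4, 177^16≡16, 177^32≡256, 177^64≡172 (mod 419).
177^105 = 177^(64+32+8+1) ≡ 218 (mod 419).
Check: 218² = 47524 ≡ 177 (mod 419). The two roots are 201 and 218.

201, 218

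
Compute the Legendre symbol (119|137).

Euler's criterion: (119/137) ≡ 119^68 (mod 137).
119^2 ≡ 50 (mod 137)
119^4 ≡ 34 (mod 137)
119^8 ≡ 60 (mod 137)
119^16 ≡ 38 (mod 137)
119^32 ≡ 74 (mod 137)
119^64 ≡ 133 (mod 137)
119^68 = 119^(64+4) ≡ 1 (mod 137).
Result is 1, so (119/137) = 1.

1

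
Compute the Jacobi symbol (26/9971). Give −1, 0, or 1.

0

Pull out 2: since 9971 ≡ 3 (mod 8), (2/9971) = -1.
Reciprocity: 13 ≡ 1 and 9971 ≡ 3 (mod 4), so (13/9971) = +(9971/13).
Reduce top mod 13: now compute (0/13).
Top reduces to 0: gcd > 1, so the symbol is 0.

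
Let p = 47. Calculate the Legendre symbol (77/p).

-1

First reduce: 77 ≡ 30 (mod 47).
Pull out 2: since 47 ≡ 7 (mod 8), (2/47) = +1.
Reciprocity: 15 ≡ 3 and 47 ≡ 3 (mod 4), so (15/47) = −(47/15).
Reduce top mod 15: now compute (2/15).
Pull out 2: since 15 ≡ 7 (mod 8), (2/15) = +1.
Reached (1/15) = 1. Collecting the sign flips along the way, the symbol is -1.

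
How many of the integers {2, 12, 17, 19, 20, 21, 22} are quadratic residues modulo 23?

(2/23) = +1 → QR.
(12/23) = +1 → QR.
(17/23) = -1 → non-residue.
(19/23) = -1 → non-residue.
(20/23) = -1 → non-residue.
(21/23) = -1 → non-residue.
(22/23) = -1 → non-residue.
Total quadratic residues among the 7: 2.

2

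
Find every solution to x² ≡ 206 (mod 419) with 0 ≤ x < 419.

Since 419 ≡ 3 (mod 4), a square root of 206 is 206^((419+1)/4) = 206^105 mod 419.
Repeated squaring: 206^2≡117, 206^4≡281, 206^8≡189, 206^16≡106, 206^32≡342, 206^64≡63 (mod 419).
206^105 = 206^(64+32+8+1) ≡ 25 (mod 419).
Check: 25² = 625 ≡ 206 (mod 419). The two roots are 25 and 394.

25, 394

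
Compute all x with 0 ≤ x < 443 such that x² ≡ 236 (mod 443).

134, 309

Since 443 ≡ 3 (mod 4), a square root of 236 is 236^((443+1)/4) = 236^111 mod 443.
Repeated squaring: 236^2≡321, 236^4≡265, 236^8≡231, 236^16≡201, 236^32≡88, 236^64≡213 (mod 443).
236^111 = 236^(64+32+8+4+2+1) ≡ 309 (mod 443).
Check: 309² = 95481 ≡ 236 (mod 443). The two roots are 134 and 309.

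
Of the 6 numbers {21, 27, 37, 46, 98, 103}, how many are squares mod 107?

2

(21/107) = -1 → non-residue.
(27/107) = +1 → QR.
(37/107) = +1 → QR.
(46/107) = -1 → non-residue.
(98/107) = -1 → non-residue.
(103/107) = -1 → non-residue.
Total quadratic residues among the 6: 2.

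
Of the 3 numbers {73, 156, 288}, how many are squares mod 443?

(73/443) = -1 → non-residue.
(156/443) = +1 → QR.
(288/443) = -1 → non-residue.
Total quadratic residues among the 3: 1.

1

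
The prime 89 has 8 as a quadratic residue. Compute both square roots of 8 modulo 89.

39, 50

89 ≡ 1 (mod 4), so we find a root by search.
Trying successive values, 39² = 1521 ≡ 8 (mod 89). The other root is 89 − 39 = 50.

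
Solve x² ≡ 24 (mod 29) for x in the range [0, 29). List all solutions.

13, 16

29 ≡ 1 (mod 4), so we find a root by search.
Trying successive values, 13² = 169 ≡ 24 (mod 29). The other root is 29 − 13 = 16.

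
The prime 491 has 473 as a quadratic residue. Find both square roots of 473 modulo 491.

Since 491 ≡ 3 (mod 4), a square root of 473 is 473^((491+1)/4) = 473^123 mod 491.
Repeated squaring: 473^2≡324, 473^4≡393, 473^8≡275, 473^16≡11, 473^32≡121, 473^64≡402 (mod 491).
473^123 = 473^(64+32+16+8+2+1) ≡ 282 (mod 491).
Check: 282² = 79524 ≡ 473 (mod 491). The two roots are 209 and 282.

209, 282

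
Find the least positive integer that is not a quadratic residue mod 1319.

(2/1319) = +1, so 2 is a residue.
(3/1319) = +1, so 3 is a residue.
(4/1319) = +1, so 4 is a residue.
(5/1319) = +1, so 5 is a residue.
(6/1319) = +1, so 6 is a residue.
(7/1319) = +1, so 7 is a residue.
(8/1319) = +1, so 8 is a residue.
(9/1319) = +1, so 9 is a residue.
(10/1319) = +1, so 10 is a residue.
(11/1319) = +1, so 11 is a residue.
(12/1319) = +1, so 12 is a residue.
(13/1319) = −1, so 13 is the smallest positive non-residue mod 1319.

13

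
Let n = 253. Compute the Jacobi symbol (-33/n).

0

First reduce: -33 ≡ 220 (mod 253).
Pull out 2^2: since 253 ≡ 5 (mod 8), (2/253) = -1, so (2/253)^2 = +1.
Reciprocity: 55 ≡ 3 and 253 ≡ 1 (mod 4), so (55/253) = +(253/55).
Reduce top mod 55: now compute (33/55).
Reciprocity: 33 ≡ 1 and 55 ≡ 3 (mod 4), so (33/55) = +(55/33).
Reduce top mod 33: now compute (22/33).
Pull out 2: since 33 ≡ 1 (mod 8), (2/33) = +1.
Reciprocity: 11 ≡ 3 and 33 ≡ 1 (mod 4), so (11/33) = +(33/11).
Reduce top mod 11: now compute (0/11).
Top reduces to 0: gcd > 1, so the symbol is 0.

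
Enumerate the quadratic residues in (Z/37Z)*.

1, 3, 4, 7, 9, 10, 11, 12, 16, 21, 25, 26, 27, 28, 30, 33, 34, 36

Square k = 1,…,18 (k and 37−k give the same square):
1²=1, 2²=4, 3²=9, 4²=16, 5²=25, 6²=36, 7²≡12, 8²≡27, 9²≡7, 10²≡26, 11²≡10, 12²≡33, 13²≡21, 14²≡11, 15²≡3, 16²≡34, 17²≡30, 18²≡28 (mod 37).
So the quadratic residues mod 37 are {1, 3, 4, 7, 9, 10, 11, 12, 16, 21, 25, 26, 27, 28, 30, 33, 34, 36}.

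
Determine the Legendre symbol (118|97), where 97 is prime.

-1

First reduce: 118 ≡ 21 (mod 97).
Reciprocity: 21 ≡ 1 and 97 ≡ 1 (mod 4), so (21/97) = +(97/21).
Reduce top mod 21: now compute (13/21).
Reciprocity: 13 ≡ 1 and 21 ≡ 1 (mod 4), so (13/21) = +(21/13).
Reduce top mod 13: now compute (8/13).
Pull out 2^3: since 13 ≡ 5 (mod 8), (2/13) = -1, so (2/13)^3 = -1.
Reached (1/13) = 1. Collecting the sign flips along the way, the symbol is -1.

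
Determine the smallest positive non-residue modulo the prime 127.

3

(2/127) = +1, so 2 is a residue.
(3/127) = −1, so 3 is the smallest positive non-residue mod 127.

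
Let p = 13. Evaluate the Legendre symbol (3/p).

Reciprocity: 3 ≡ 3 and 13 ≡ 1 (mod 4), so (3/13) = +(13/3).
Reduce top mod 3: now compute (1/3).
Reached (1/3) = 1. Collecting the sign flips along the way, the symbol is +1.

1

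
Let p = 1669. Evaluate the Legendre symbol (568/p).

Pull out 2^3: since 1669 ≡ 5 (mod 8), (2/1669) = -1, so (2/1669)^3 = -1.
Reciprocity: 71 ≡ 3 and 1669 ≡ 1 (mod 4), so (71/1669) = +(1669/71).
Reduce top mod 71: now compute (36/71).
Pull out 2^2: since 71 ≡ 7 (mod 8), (2/71) = +1, so (2/71)^2 = +1.
Reciprocity: 9 ≡ 1 and 71 ≡ 3 (mod 4), so (9/71) = +(71/9).
Reduce top mod 9: now compute (8/9).
Pull out 2^3: since 9 ≡ 1 (mod 8), (2/9) = +1, so (2/9)^3 = +1.
Reached (1/9) = 1. Collecting the sign flips along the way, the symbol is -1.

-1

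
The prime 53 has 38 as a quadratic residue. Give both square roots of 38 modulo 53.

12, 41

53 ≡ 1 (mod 4), so we find a root by search.
Trying successive values, 12² = 144 ≡ 38 (mod 53). The other root is 53 − 12 = 41.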